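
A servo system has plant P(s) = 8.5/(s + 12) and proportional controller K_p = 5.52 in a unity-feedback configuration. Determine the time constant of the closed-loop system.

τ = 0.017 s

Closed-loop transfer function: T(s) = K_p·P(s)/(1 + K_p·P(s)) = 46.92/(s + 12 + 46.92) = 46.92/(s + 58.92).
Time constant τ = 1/58.92 = 0.017 s.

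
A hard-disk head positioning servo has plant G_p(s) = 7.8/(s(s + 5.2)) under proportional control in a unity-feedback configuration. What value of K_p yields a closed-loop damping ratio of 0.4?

Closed-loop characteristic equation: s² + 5.2s + K_p·7.8 = 0.
So ω_n = √(7.8K_p) and 2ζω_n = 5.2, giving ζ = 5.2/(2√(7.8K_p)).
Setting ζ = 0.4: √(7.8K_p) = 5.2/(2·0.4) = 6.5, so K_p = 42.25/7.8 = 5.42.

K_p = 5.42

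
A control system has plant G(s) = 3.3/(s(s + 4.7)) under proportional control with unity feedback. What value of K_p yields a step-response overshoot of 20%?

K_p = 8.05

From %OS = 100·exp(−πζ/√(1−ζ²)) = 20%, ζ = −ln(0.2)/√(π²+ln²(0.2)) = 0.4559.
Characteristic equation s² + 4.7s + 3.3K_p = 0 gives ζ = 4.7/(2√(3.3K_p)).
Setting ζ = 0.4559: √(3.3K_p) = 4.7/(2·0.4559) = 5.154, so K_p = 26.56/3.3 = 8.05.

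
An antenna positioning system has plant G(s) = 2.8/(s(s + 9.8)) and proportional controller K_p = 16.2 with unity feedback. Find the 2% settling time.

Closed-loop characteristic equation: s² + 9.8s + 45.36 = 0, so ω_n = 6.735 rad/s and ζ = 9.8/(2·6.735) = 0.7275.
2% settling time T_s ≈ 4/(ζω_n) = 4/4.9 = 0.816 s.

T_s ≈ 0.816 s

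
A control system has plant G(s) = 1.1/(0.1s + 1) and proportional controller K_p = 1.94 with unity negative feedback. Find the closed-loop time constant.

Closed loop: T(s) = K_p·G/(1+K_p·G) = 2.134/(0.1s + 1 + 2.134), with pole at s = −(1 + 2.134)/0.1 = −31.34.
Closed-loop time constant τ = 1/31.34 = 0.0319 s.

τ = 0.0319 s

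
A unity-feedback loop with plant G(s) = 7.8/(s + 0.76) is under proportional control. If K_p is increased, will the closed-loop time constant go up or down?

decrease

Closed-loop pole is at s = −(0.76+K_p·7.8); larger K_p moves it further left, so τ = 1/(0.76+K_p·7.8) decreases.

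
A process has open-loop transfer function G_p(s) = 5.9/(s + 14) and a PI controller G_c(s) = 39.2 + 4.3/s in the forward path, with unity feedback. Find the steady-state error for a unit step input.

0

The open loop G_c(s)G_p(s) has a pole at the origin (type 1), so the static position error constant is infinite and e_ss = 1/(1+∞) = 0.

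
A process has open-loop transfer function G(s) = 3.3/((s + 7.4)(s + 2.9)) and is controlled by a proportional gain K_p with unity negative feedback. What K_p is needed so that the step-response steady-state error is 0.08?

For a type-0 loop with proportional control, e_ss = 1/(1 + K_p·G(0)).
G(0) = 0.1538. Require 1/(1 + K_p·0.1538) = 0.08, so 1 + 0.1538·K_p = 12.5.
K_p = (12.5 − 1)/0.1538 = 74.8.

K_p = 74.8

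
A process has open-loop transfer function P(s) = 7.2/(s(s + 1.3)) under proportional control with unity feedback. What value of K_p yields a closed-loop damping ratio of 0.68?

K_p = 0.127

Closed-loop characteristic equation: s² + 1.3s + K_p·7.2 = 0.
So ω_n = √(7.2K_p) and 2ζω_n = 1.3, giving ζ = 1.3/(2√(7.2K_p)).
Setting ζ = 0.68: √(7.2K_p) = 1.3/(2·0.68) = 0.9559, so K_p = 0.9137/7.2 = 0.127.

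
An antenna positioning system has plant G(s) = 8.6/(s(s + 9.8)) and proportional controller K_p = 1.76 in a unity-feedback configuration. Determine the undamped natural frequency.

ω_n = 3.89 rad/s

1 + K_p·G(s) = 0 gives s² + 9.8s + 15.14 = 0.
So ω_n² = 15.14 ⇒ ω_n = 3.891 rad/s, and ζ = 9.8/(2ω_n) = 1.26.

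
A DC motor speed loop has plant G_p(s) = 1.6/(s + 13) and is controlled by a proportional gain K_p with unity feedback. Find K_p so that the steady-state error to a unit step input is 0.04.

K_p = 195

Steady-state error for a unit step on this type-0 loop is 1/(1 + K_p·G_p(0)).
G_p(0) = 0.1231. Require 1/(1 + K_p·0.1231) = 0.04, so 1 + 0.1231·K_p = 25.
K_p = (25 − 1)/0.1231 = 195.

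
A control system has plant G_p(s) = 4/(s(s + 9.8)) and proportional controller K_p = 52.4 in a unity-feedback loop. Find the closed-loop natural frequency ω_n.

ω_n = 14.5 rad/s

With unity feedback the closed-loop characteristic equation is s² + 9.8s + 52.4·4 = s² + 9.8s + 209.6 = 0.
So ω_n² = 209.6 ⇒ ω_n = 14.48 rad/s, and ζ = 9.8/(2ω_n) = 0.338.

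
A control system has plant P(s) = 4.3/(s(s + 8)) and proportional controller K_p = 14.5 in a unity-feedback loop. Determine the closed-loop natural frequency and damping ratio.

With unity feedback the closed-loop characteristic equation is s² + 8s + 14.5·4.3 = s² + 8s + 62.35 = 0.
So ω_n² = 62.35 ⇒ ω_n = 7.896 rad/s, and ζ = 8/(2ω_n) = 0.507.

ω_n = 7.9 rad/s, ζ = 0.507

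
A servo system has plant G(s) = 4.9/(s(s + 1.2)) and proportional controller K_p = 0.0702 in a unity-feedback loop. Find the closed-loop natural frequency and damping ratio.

1 + K_p·G(s) = 0 gives s² + 1.2s + 0.344 = 0.
Matching s² + 2ζω_n s + ω_n²: ω_n = √0.344 = 0.5865 rad/s and 2ζω_n = 1.2, so ζ = 1.2/(2·0.5865) = 1.02.

ω_n = 0.586 rad/s, ζ = 1.02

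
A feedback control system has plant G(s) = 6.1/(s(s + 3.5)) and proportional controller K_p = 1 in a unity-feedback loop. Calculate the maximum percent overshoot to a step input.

4.27%

Closed-loop characteristic equation: s² + 3.5s + 6.1 = 0, so ω_n = 2.47 rad/s and ζ = 3.5/(2·2.47) = 0.7086.
%OS = 100·exp(−πζ/√(1−ζ²)) = 100·exp(−π·0.7086/√0.498) = 4.27%.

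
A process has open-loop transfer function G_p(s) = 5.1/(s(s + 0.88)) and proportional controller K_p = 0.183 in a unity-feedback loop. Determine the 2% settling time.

Closed-loop characteristic equation: s² + 0.88s + 0.9333 = 0, so ω_n = 0.9661 rad/s and ζ = 0.88/(2·0.9661) = 0.4555.
2% settling time T_s ≈ 4/(ζω_n) = 4/0.44 = 9.09 s.

T_s ≈ 9.09 s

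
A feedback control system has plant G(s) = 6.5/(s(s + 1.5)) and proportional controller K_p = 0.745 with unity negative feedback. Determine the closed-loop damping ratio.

ζ = 0.341

1 + K_p·G(s) = 0 gives s² + 1.5s + 4.843 = 0.
Matching s² + 2ζω_n s + ω_n²: ω_n = √4.843 = 2.201 rad/s and 2ζω_n = 1.5, so ζ = 1.5/(2·2.201) = 0.341.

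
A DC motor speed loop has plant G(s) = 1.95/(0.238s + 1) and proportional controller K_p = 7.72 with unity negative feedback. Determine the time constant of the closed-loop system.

Closed loop: T(s) = K_p·G/(1+K_p·G) = 15.05/(0.238s + 1 + 15.05), with pole at s = −(1 + 15.05)/0.238 = −67.45.
Closed-loop time constant τ = 1/67.45 = 0.0148 s.

τ = 0.0148 s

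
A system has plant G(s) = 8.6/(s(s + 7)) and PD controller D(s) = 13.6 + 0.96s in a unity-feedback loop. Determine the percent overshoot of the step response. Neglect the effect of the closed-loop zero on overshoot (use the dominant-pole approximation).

Forward path: (13.6 + 0.96s)·8.6/(s(s+7)). The closed-loop characteristic equation is s² + (7 + 8.6·0.96)s + 8.6·13.6 = 0.
That is s² + 15.26s + 117 = 0, so ω_n = 10.81 rad/s and ζ = 15.26/(2·10.81) = 0.7053.
%OS = 100·exp(−πζ/√(1−ζ²)) = 4.39%.

4.39%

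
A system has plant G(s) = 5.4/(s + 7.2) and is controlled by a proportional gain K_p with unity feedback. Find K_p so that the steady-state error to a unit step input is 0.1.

For a type-0 loop with proportional control, e_ss = 1/(1 + K_p·G(0)).
G(0) = 0.75. Require 1/(1 + K_p·0.75) = 0.1, so 1 + 0.75·K_p = 10.
K_p = (10 − 1)/0.75 = 12.

K_p = 12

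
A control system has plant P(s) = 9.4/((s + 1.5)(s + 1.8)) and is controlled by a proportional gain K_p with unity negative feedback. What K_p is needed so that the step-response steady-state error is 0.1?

The loop is type 0, so e_ss(step) = 1/(1 + K_pos) with K_pos = K_p·P(0).
P(0) = 3.481. Require 1/(1 + K_p·3.481) = 0.1, so 1 + 3.481·K_p = 10.
K_p = (10 − 1)/3.481 = 2.59.

K_p = 2.59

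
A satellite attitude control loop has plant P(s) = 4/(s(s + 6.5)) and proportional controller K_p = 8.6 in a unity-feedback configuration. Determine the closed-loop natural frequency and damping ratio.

ω_n = 5.87 rad/s, ζ = 0.554

1 + K_p·P(s) = 0 gives s² + 6.5s + 34.4 = 0.
Matching s² + 2ζω_n s + ω_n²: ω_n = √34.4 = 5.865 rad/s and 2ζω_n = 6.5, so ζ = 6.5/(2·5.865) = 0.554.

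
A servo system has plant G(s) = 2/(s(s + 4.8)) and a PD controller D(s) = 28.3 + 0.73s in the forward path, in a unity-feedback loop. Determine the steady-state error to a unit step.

0

The open loop D(s)G(s) has a pole at the origin (type 1), so the static position error constant is infinite and e_ss = 1/(1+∞) = 0.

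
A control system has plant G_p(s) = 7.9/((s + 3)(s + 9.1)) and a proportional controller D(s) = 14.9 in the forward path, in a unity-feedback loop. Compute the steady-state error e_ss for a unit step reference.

The loop is type 0. Static position error constant K_pos = D(0)·G_p(0) = 14.9·0.2894 = 4.312.
Steady-state error to a unit step: e_ss = 1/(1+K_pos) = 1/5.312 = 0.188.

0.188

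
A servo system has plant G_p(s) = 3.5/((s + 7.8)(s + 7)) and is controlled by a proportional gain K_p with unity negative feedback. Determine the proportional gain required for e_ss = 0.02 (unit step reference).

The loop is type 0, so e_ss(step) = 1/(1 + K_pos) with K_pos = K_p·G_p(0).
G_p(0) = 0.0641. Require 1/(1 + K_p·0.0641) = 0.02, so 1 + 0.0641·K_p = 50.
K_p = (50 − 1)/0.0641 = 764.

K_p = 764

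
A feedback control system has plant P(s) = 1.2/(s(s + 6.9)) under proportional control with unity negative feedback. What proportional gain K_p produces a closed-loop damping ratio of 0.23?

K_p = 188

Closed-loop characteristic equation: s² + 6.9s + K_p·1.2 = 0.
So ω_n = √(1.2K_p) and 2ζω_n = 6.9, giving ζ = 6.9/(2√(1.2K_p)).
Setting ζ = 0.23: √(1.2K_p) = 6.9/(2·0.23) = 15, so K_p = 225/1.2 = 188.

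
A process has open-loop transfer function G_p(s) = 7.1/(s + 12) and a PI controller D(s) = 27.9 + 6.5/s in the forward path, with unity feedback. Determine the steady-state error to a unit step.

The open loop D(s)G_p(s) has a pole at the origin (type 1), so the static position error constant is infinite and e_ss = 1/(1+∞) = 0.

0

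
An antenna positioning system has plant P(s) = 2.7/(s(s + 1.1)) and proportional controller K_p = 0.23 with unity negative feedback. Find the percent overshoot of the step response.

From 1 + K_pP(s) = 0: s² + 1.1s + 0.621 = 0 ⇒ ω_n = 0.788, ζ = 0.6979.
%OS = 100·exp(−πζ/√(1−ζ²)) = 100·exp(−π·0.6979/√0.5129) = 4.68%.

4.68%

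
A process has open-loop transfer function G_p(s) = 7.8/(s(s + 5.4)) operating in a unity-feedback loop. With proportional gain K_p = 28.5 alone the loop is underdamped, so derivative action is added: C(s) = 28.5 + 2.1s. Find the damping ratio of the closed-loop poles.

ζ = 0.73

Forward path: (28.5 + 2.1s)·7.8/(s(s+5.4)). The closed-loop characteristic equation is s² + (5.4 + 7.8·2.1)s + 7.8·28.5 = 0.
That is s² + 21.78s + 222.3 = 0, so ω_n = 14.91 rad/s and ζ = 21.78/(2·14.91) = 0.7304.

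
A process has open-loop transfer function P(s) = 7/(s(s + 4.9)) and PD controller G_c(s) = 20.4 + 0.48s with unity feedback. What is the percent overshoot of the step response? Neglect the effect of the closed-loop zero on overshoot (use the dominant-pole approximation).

31.4%

Forward path: (20.4 + 0.48s)·7/(s(s+4.9)). The closed-loop characteristic equation is s² + (4.9 + 7·0.48)s + 7·20.4 = 0.
That is s² + 8.26s + 142.8 = 0, so ω_n = 11.95 rad/s and ζ = 8.26/(2·11.95) = 0.3456.
%OS = 100·exp(−πζ/√(1−ζ²)) = 31.4%.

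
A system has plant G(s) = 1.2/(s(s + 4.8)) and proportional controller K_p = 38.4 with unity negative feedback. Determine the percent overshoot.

The closed-loop denominator s² + 4.8s + 46.08 gives ω_n = √46.08 = 6.788 and ζ = 4.8/(2ω_n) = 0.3536.
%OS = 100·exp(−πζ/√(1−ζ²)) = 100·exp(−π·0.3536/√0.875) = 30.5%.

30.5%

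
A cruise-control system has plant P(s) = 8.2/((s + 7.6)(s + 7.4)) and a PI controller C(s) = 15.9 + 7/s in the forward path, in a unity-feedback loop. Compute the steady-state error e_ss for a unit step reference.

The open loop C(s)P(s) has a pole at the origin (type 1), so the static position error constant is infinite and e_ss = 1/(1+∞) = 0.

0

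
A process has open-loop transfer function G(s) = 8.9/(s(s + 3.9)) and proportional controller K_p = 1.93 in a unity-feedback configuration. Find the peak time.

Closed-loop characteristic equation: s² + 3.9s + 17.18 = 0, so ω_n = 4.145 rad/s and ζ = 3.9/(2·4.145) = 0.4705.
Damped frequency ω_d = ω_n√(1−ζ²) = 3.657 rad/s, so peak time T_p = π/ω_d = 0.859 s.

T_p = 0.859 s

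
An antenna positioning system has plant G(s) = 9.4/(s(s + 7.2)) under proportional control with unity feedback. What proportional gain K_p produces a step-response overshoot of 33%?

From %OS = 100·exp(−πζ/√(1−ζ²)) = 33%, ζ = −ln(0.33)/√(π²+ln²(0.33)) = 0.3328.
Characteristic equation s² + 7.2s + 9.4K_p = 0 gives ζ = 7.2/(2√(9.4K_p)).
Setting ζ = 0.3328: √(9.4K_p) = 7.2/(2·0.3328) = 10.82, so K_p = 117/9.4 = 12.4.

K_p = 12.4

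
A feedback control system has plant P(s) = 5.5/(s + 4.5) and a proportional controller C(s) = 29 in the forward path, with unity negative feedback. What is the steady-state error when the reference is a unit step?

0.0274

The loop is type 0. Static position error constant K_pos = C(0)·P(0) = 29·1.222 = 35.44.
Steady-state error to a unit step: e_ss = 1/(1+K_pos) = 1/36.44 = 0.0274.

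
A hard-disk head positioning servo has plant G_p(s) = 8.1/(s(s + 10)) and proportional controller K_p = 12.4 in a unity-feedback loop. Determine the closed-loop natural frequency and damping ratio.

With unity feedback the closed-loop characteristic equation is s² + 10s + 12.4·8.1 = s² + 10s + 100.4 = 0.
Matching s² + 2ζω_n s + ω_n²: ω_n = √100.4 = 10.02 rad/s and 2ζω_n = 10, so ζ = 10/(2·10.02) = 0.499.

ω_n = 10 rad/s, ζ = 0.499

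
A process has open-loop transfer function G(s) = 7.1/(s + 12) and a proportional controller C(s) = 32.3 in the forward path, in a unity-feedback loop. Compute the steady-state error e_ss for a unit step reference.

0.0497

The loop is type 0. Static position error constant K_pos = C(0)·G(0) = 32.3·0.5917 = 19.11.
Steady-state error to a unit step: e_ss = 1/(1+K_pos) = 1/20.11 = 0.0497.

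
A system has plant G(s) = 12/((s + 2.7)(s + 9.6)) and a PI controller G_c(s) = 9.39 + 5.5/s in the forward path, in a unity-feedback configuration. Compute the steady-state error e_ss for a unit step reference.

0

The open loop G_c(s)G(s) has a pole at the origin (type 1), so the static position error constant is infinite and e_ss = 1/(1+∞) = 0.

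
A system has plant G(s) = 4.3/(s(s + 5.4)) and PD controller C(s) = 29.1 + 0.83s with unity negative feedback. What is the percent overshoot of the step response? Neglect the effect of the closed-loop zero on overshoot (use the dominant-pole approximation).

Forward path: (29.1 + 0.83s)·4.3/(s(s+5.4)). The closed-loop characteristic equation is s² + (5.4 + 4.3·0.83)s + 4.3·29.1 = 0.
That is s² + 8.969s + 125.1 = 0, so ω_n = 11.19 rad/s and ζ = 8.969/(2·11.19) = 0.4009.
%OS = 100·exp(−πζ/√(1−ζ²)) = 25.3%.

25.3%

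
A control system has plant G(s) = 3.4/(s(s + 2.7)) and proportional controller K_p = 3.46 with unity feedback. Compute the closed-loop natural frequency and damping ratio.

With unity feedback the closed-loop characteristic equation is s² + 2.7s + 3.46·3.4 = s² + 2.7s + 11.76 = 0.
Matching s² + 2ζω_n s + ω_n²: ω_n = √11.76 = 3.43 rad/s and 2ζω_n = 2.7, so ζ = 2.7/(2·3.43) = 0.394.

ω_n = 3.43 rad/s, ζ = 0.394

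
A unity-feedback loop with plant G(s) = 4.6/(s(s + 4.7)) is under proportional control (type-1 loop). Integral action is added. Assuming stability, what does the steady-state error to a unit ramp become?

0

The integrator raises the loop to type 2, so K_v → ∞ and e_ss to a ramp is zero.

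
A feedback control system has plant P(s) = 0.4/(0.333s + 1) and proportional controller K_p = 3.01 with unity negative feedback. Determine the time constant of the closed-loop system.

τ = 0.151 s

Closed loop: T(s) = K_p·P/(1+K_p·P) = 1.204/(0.333s + 1 + 1.204), with pole at s = −(1 + 1.204)/0.333 = −6.619.
Closed-loop time constant τ = 1/6.619 = 0.151 s.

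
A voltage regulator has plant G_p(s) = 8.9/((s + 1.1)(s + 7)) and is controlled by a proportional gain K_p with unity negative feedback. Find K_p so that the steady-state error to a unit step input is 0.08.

K_p = 9.95

Steady-state error for a unit step on this type-0 loop is 1/(1 + K_p·G_p(0)).
G_p(0) = 1.156. Require 1/(1 + K_p·1.156) = 0.08, so 1 + 1.156·K_p = 12.5.
K_p = (12.5 − 1)/1.156 = 9.95.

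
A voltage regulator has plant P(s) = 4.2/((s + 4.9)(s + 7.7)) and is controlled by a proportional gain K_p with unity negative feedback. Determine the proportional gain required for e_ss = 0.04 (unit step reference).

For a type-0 loop with proportional control, e_ss = 1/(1 + K_p·P(0)).
P(0) = 0.1113. Require 1/(1 + K_p·0.1113) = 0.04, so 1 + 0.1113·K_p = 25.
K_p = (25 − 1)/0.1113 = 216.

K_p = 216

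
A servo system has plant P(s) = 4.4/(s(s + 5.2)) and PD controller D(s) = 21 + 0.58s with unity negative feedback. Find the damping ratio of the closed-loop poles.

Forward path: (21 + 0.58s)·4.4/(s(s+5.2)). The closed-loop characteristic equation is s² + (5.2 + 4.4·0.58)s + 4.4·21 = 0.
That is s² + 7.752s + 92.4 = 0, so ω_n = 9.612 rad/s and ζ = 7.752/(2·9.612) = 0.4032.

ζ = 0.403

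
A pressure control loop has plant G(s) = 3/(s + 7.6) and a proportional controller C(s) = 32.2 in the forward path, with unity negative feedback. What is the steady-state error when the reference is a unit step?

0.0729

The loop is type 0. Static position error constant K_pos = C(0)·G(0) = 32.2·0.3947 = 12.71.
Steady-state error to a unit step: e_ss = 1/(1+K_pos) = 1/13.71 = 0.0729.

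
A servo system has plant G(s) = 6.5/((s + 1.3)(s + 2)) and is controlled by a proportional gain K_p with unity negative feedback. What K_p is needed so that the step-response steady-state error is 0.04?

For a type-0 loop with proportional control, e_ss = 1/(1 + K_p·G(0)).
G(0) = 2.5. Require 1/(1 + K_p·2.5) = 0.04, so 1 + 2.5·K_p = 25.
K_p = (25 − 1)/2.5 = 9.6.

K_p = 9.6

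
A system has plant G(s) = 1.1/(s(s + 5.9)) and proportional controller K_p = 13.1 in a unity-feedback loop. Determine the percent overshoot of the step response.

2.07%

Closed-loop characteristic equation: s² + 5.9s + 14.41 = 0, so ω_n = 3.796 rad/s and ζ = 5.9/(2·3.796) = 0.7771.
%OS = 100·exp(−πζ/√(1−ζ²)) = 100·exp(−π·0.7771/√0.3961) = 2.07%.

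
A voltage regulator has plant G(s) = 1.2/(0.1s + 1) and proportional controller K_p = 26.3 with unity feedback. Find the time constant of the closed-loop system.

Closed loop: T(s) = K_p·G/(1+K_p·G) = 31.56/(0.1s + 1 + 31.56), with pole at s = −(1 + 31.56)/0.1 = −325.6.
Closed-loop time constant τ = 1/325.6 = 0.00307 s.

τ = 0.00307 s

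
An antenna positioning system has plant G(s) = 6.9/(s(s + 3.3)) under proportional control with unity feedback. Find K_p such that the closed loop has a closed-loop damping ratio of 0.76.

K_p = 0.683

Closed-loop characteristic equation: s² + 3.3s + K_p·6.9 = 0.
So ω_n = √(6.9K_p) and 2ζω_n = 3.3, giving ζ = 3.3/(2√(6.9K_p)).
Setting ζ = 0.76: √(6.9K_p) = 3.3/(2·0.76) = 2.171, so K_p = 4.713/6.9 = 0.683.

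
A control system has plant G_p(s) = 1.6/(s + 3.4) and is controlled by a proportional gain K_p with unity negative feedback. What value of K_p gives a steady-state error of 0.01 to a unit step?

K_p = 210

The loop is type 0, so e_ss(step) = 1/(1 + K_pos) with K_pos = K_p·G_p(0).
G_p(0) = 0.4706. Require 1/(1 + K_p·0.4706) = 0.01, so 1 + 0.4706·K_p = 100.
K_p = (100 − 1)/0.4706 = 210.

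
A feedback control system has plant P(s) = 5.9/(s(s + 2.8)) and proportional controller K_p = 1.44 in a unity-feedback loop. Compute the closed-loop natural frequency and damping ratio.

1 + K_p·P(s) = 0 gives s² + 2.8s + 8.496 = 0.
Matching s² + 2ζω_n s + ω_n²: ω_n = √8.496 = 2.915 rad/s and 2ζω_n = 2.8, so ζ = 2.8/(2·2.915) = 0.48.

ω_n = 2.91 rad/s, ζ = 0.48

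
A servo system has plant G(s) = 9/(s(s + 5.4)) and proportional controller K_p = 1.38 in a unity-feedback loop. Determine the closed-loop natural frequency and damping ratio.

The closed-loop denominator is s(s+5.4) + 1.38·9 = s² + 5.4s + 12.42.
So ω_n² = 12.42 ⇒ ω_n = 3.524 rad/s, and ζ = 5.4/(2ω_n) = 0.766.

ω_n = 3.52 rad/s, ζ = 0.766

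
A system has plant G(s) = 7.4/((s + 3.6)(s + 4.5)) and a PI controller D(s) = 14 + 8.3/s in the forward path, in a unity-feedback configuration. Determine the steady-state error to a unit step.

0

The open loop D(s)G(s) has a pole at the origin (type 1), so the static position error constant is infinite and e_ss = 1/(1+∞) = 0.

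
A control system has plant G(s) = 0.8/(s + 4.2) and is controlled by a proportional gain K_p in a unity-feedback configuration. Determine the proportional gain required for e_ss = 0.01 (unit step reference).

The loop is type 0, so e_ss(step) = 1/(1 + K_pos) with K_pos = K_p·G(0).
G(0) = 0.1905. Require 1/(1 + K_p·0.1905) = 0.01, so 1 + 0.1905·K_p = 100.
K_p = (100 − 1)/0.1905 = 520.

K_p = 520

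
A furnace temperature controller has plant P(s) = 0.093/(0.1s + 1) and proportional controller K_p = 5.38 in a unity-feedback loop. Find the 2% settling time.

Closed loop: T(s) = K_p·P/(1+K_p·P) = 0.5003/(0.1s + 1 + 0.5003), with pole at s = −(1 + 0.5003)/0.1 = −15.
τ = 1/15 = 0.06665 s, so 2% settling time ≈ 4τ = 0.267 s.

T_s ≈ 0.267 s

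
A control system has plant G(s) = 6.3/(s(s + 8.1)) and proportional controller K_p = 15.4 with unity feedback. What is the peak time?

T_p = 0.35 s

The closed-loop denominator s² + 8.1s + 97.02 gives ω_n = √97.02 = 9.85 and ζ = 8.1/(2ω_n) = 0.4112.
Damped frequency ω_d = ω_n√(1−ζ²) = 8.979 rad/s, so peak time T_p = π/ω_d = 0.35 s.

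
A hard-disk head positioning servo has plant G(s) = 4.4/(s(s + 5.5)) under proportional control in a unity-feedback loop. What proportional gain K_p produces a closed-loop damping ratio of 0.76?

Closed-loop characteristic equation: s² + 5.5s + K_p·4.4 = 0.
So ω_n = √(4.4K_p) and 2ζω_n = 5.5, giving ζ = 5.5/(2√(4.4K_p)).
Setting ζ = 0.76: √(4.4K_p) = 5.5/(2·0.76) = 3.618, so K_p = 13.09/4.4 = 2.98.

K_p = 2.98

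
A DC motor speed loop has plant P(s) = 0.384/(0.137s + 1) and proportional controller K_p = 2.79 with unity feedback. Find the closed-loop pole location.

Closed loop: T(s) = K_p·P/(1+K_p·P) = 1.071/(0.137s + 1 + 1.071), with pole at s = −(1 + 1.071)/0.137 = −15.12.

s = -15.12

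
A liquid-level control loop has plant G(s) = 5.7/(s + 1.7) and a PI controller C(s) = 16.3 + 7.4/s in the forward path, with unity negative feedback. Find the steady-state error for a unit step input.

The open loop C(s)G(s) has a pole at the origin (type 1), so the static position error constant is infinite and e_ss = 1/(1+∞) = 0.

0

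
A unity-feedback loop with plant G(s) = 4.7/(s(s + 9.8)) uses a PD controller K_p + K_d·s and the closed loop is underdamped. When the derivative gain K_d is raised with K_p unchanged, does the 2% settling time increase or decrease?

decrease

Characteristic equation s² + (9.8 + 4.7K_d)s + 4.7K_p = 0: raising K_d increases ζω_n = (9.8+4.7K_d)/2 while the loop stays underdamped, so T_s ≈ 4/(ζω_n) decreases.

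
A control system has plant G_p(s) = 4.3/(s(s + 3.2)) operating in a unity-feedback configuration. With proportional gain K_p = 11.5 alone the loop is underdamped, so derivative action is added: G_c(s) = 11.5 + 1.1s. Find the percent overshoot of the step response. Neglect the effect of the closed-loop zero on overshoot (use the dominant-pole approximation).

Forward path: (11.5 + 1.1s)·4.3/(s(s+3.2)). The closed-loop characteristic equation is s² + (3.2 + 4.3·1.1)s + 4.3·11.5 = 0.
That is s² + 7.93s + 49.45 = 0, so ω_n = 7.032 rad/s and ζ = 7.93/(2·7.032) = 0.5638.
%OS = 100·exp(−πζ/√(1−ζ²)) = 11.7%.

11.7%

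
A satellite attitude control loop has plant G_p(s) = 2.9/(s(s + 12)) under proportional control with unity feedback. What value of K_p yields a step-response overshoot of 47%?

K_p = 227

From %OS = 100·exp(−πζ/√(1−ζ²)) = 47%, ζ = −ln(0.47)/√(π²+ln²(0.47)) = 0.2337.
Characteristic equation s² + 12s + 2.9K_p = 0 gives ζ = 12/(2√(2.9K_p)).
Setting ζ = 0.2337: √(2.9K_p) = 12/(2·0.2337) = 25.68, so K_p = 659.3/2.9 = 227.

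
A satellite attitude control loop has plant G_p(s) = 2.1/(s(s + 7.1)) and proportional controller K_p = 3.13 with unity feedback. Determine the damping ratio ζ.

ζ = 1.38

With unity feedback the closed-loop characteristic equation is s² + 7.1s + 3.13·2.1 = s² + 7.1s + 6.573 = 0.
So ω_n² = 6.573 ⇒ ω_n = 2.564 rad/s, and ζ = 7.1/(2ω_n) = 1.38.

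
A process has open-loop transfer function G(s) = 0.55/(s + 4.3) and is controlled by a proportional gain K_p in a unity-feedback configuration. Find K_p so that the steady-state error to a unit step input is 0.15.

K_p = 44.3

For a type-0 loop with proportional control, e_ss = 1/(1 + K_p·G(0)).
G(0) = 0.1279. Require 1/(1 + K_p·0.1279) = 0.15, so 1 + 0.1279·K_p = 6.667.
K_p = (6.667 − 1)/0.1279 = 44.3.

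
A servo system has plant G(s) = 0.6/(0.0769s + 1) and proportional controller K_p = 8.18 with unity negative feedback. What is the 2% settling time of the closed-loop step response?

T_s ≈ 0.0521 s

Closed loop: T(s) = K_p·G/(1+K_p·G) = 4.908/(0.0769s + 1 + 4.908), with pole at s = −(1 + 4.908)/0.0769 = −76.83.
τ = 1/76.83 = 0.01302 s, so 2% settling time ≈ 4τ = 0.0521 s.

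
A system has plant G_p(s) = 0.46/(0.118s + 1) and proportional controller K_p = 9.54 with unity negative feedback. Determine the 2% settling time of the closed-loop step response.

T_s ≈ 0.0876 s

Closed loop: T(s) = K_p·G_p/(1+K_p·G_p) = 4.388/(0.118s + 1 + 4.388), with pole at s = −(1 + 4.388)/0.118 = −45.66.
τ = 1/45.66 = 0.0219 s, so 2% settling time ≈ 4τ = 0.0876 s.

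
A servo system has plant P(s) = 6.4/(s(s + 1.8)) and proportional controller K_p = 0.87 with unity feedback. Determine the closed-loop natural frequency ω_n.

1 + K_p·P(s) = 0 gives s² + 1.8s + 5.568 = 0.
So ω_n² = 5.568 ⇒ ω_n = 2.36 rad/s, and ζ = 1.8/(2ω_n) = 0.381.

ω_n = 2.36 rad/s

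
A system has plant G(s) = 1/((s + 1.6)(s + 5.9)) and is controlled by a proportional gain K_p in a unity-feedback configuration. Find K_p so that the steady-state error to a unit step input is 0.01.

K_p = 935

The loop is type 0, so e_ss(step) = 1/(1 + K_pos) with K_pos = K_p·G(0).
G(0) = 0.1059. Require 1/(1 + K_p·0.1059) = 0.01, so 1 + 0.1059·K_p = 100.
K_p = (100 − 1)/0.1059 = 935.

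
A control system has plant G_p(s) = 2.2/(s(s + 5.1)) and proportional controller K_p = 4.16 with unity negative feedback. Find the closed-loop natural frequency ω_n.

ω_n = 3.03 rad/s

The closed-loop denominator is s(s+5.1) + 4.16·2.2 = s² + 5.1s + 9.152.
So ω_n² = 9.152 ⇒ ω_n = 3.025 rad/s, and ζ = 5.1/(2ω_n) = 0.843.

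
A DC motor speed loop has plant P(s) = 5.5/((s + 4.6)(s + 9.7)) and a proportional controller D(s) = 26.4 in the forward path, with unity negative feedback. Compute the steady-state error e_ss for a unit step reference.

0.235

The loop is type 0. Static position error constant K_pos = D(0)·P(0) = 26.4·0.1233 = 3.254.
Steady-state error to a unit step: e_ss = 1/(1+K_pos) = 1/4.254 = 0.235.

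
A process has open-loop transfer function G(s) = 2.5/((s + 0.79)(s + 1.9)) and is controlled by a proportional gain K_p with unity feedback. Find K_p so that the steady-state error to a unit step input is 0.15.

K_p = 3.4

For a type-0 loop with proportional control, e_ss = 1/(1 + K_p·G(0)).
G(0) = 1.666. Require 1/(1 + K_p·1.666) = 0.15, so 1 + 1.666·K_p = 6.667.
K_p = (6.667 − 1)/1.666 = 3.4.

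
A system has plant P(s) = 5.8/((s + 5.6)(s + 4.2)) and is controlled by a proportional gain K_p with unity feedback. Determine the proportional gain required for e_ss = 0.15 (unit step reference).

Steady-state error for a unit step on this type-0 loop is 1/(1 + K_p·P(0)).
P(0) = 0.2466. Require 1/(1 + K_p·0.2466) = 0.15, so 1 + 0.2466·K_p = 6.667.
K_p = (6.667 − 1)/0.2466 = 23.

K_p = 23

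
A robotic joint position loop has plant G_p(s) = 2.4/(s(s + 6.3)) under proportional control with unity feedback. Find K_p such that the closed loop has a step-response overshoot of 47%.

K_p = 75.7

From %OS = 100·exp(−πζ/√(1−ζ²)) = 47%, ζ = −ln(0.47)/√(π²+ln²(0.47)) = 0.2337.
Characteristic equation s² + 6.3s + 2.4K_p = 0 gives ζ = 6.3/(2√(2.4K_p)).
Setting ζ = 0.2337: √(2.4K_p) = 6.3/(2·0.2337) = 13.48, so K_p = 181.7/2.4 = 75.7.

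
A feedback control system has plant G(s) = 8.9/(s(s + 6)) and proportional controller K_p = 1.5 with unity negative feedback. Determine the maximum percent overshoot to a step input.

From 1 + K_pG(s) = 0: s² + 6s + 13.35 = 0 ⇒ ω_n = 3.654, ζ = 0.8211.
%OS = 100·exp(−πζ/√(1−ζ²)) = 100·exp(−π·0.8211/√0.3258) = 1.09%.

1.09%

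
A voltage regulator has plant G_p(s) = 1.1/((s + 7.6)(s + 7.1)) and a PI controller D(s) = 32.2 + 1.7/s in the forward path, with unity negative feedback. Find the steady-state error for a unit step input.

The open loop D(s)G_p(s) has a pole at the origin (type 1), so the static position error constant is infinite and e_ss = 1/(1+∞) = 0.

0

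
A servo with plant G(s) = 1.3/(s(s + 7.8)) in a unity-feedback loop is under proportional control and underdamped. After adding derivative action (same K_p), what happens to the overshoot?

The derivative term adds K·K_d to the s-coefficient of the characteristic equation, raising 2ζω_n while ω_n is unchanged; ζ increases, so overshoot decreases.

decrease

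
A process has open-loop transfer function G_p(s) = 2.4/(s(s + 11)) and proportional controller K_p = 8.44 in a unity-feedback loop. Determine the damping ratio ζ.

The closed-loop denominator is s(s+11) + 8.44·2.4 = s² + 11s + 20.26.
So ω_n² = 20.26 ⇒ ω_n = 4.501 rad/s, and ζ = 11/(2ω_n) = 1.22.

ζ = 1.22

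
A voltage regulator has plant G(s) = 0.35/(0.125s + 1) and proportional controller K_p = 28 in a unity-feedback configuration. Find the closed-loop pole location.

s = -86.4

Closed loop: T(s) = K_p·G/(1+K_p·G) = 9.8/(0.125s + 1 + 9.8), with pole at s = −(1 + 9.8)/0.125 = −86.4.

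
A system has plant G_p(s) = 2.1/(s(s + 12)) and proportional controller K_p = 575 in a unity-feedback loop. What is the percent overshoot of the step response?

57.7%

From 1 + K_pG_p(s) = 0: s² + 12s + 1208 = 0 ⇒ ω_n = 34.75, ζ = 0.1727.
%OS = 100·exp(−πζ/√(1−ζ²)) = 100·exp(−π·0.1727/√0.9702) = 57.7%.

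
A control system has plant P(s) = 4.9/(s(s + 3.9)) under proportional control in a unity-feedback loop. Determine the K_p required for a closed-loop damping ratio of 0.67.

Closed-loop characteristic equation: s² + 3.9s + K_p·4.9 = 0.
So ω_n = √(4.9K_p) and 2ζω_n = 3.9, giving ζ = 3.9/(2√(4.9K_p)).
Setting ζ = 0.67: √(4.9K_p) = 3.9/(2·0.67) = 2.91, so K_p = 8.471/4.9 = 1.73.

K_p = 1.73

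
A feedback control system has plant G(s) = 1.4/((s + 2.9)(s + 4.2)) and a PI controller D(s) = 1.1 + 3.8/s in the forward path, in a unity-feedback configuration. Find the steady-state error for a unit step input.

The open loop D(s)G(s) has a pole at the origin (type 1), so the static position error constant is infinite and e_ss = 1/(1+∞) = 0.

0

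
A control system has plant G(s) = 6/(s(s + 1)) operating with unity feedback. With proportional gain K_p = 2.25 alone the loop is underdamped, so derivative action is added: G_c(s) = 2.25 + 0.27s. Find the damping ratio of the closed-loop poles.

ζ = 0.357

Forward path: (2.25 + 0.27s)·6/(s(s+1)). The closed-loop characteristic equation is s² + (1 + 6·0.27)s + 6·2.25 = 0.
That is s² + 2.62s + 13.5 = 0, so ω_n = 3.674 rad/s and ζ = 2.62/(2·3.674) = 0.3565.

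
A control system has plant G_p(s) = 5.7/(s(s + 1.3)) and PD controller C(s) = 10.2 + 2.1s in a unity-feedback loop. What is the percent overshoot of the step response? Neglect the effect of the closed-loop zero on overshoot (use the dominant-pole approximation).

0.39%

Forward path: (10.2 + 2.1s)·5.7/(s(s+1.3)). The closed-loop characteristic equation is s² + (1.3 + 5.7·2.1)s + 5.7·10.2 = 0.
That is s² + 13.27s + 58.14 = 0, so ω_n = 7.625 rad/s and ζ = 13.27/(2·7.625) = 0.8702.
%OS = 100·exp(−πζ/√(1−ζ²)) = 0.39%.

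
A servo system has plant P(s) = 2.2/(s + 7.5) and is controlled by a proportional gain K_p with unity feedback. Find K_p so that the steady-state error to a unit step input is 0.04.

K_p = 81.8

The loop is type 0, so e_ss(step) = 1/(1 + K_pos) with K_pos = K_p·P(0).
P(0) = 0.2933. Require 1/(1 + K_p·0.2933) = 0.04, so 1 + 0.2933·K_p = 25.
K_p = (25 − 1)/0.2933 = 81.8.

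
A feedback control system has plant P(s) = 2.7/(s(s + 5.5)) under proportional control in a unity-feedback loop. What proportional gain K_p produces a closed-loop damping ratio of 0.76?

K_p = 4.85

Closed-loop characteristic equation: s² + 5.5s + K_p·2.7 = 0.
So ω_n = √(2.7K_p) and 2ζω_n = 5.5, giving ζ = 5.5/(2√(2.7K_p)).
Setting ζ = 0.76: √(2.7K_p) = 5.5/(2·0.76) = 3.618, so K_p = 13.09/2.7 = 4.85.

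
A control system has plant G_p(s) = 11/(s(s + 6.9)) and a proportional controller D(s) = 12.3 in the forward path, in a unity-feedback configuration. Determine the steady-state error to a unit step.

The open loop D(s)G_p(s) has a pole at the origin (type 1), so the static position error constant is infinite and e_ss = 1/(1+∞) = 0.

0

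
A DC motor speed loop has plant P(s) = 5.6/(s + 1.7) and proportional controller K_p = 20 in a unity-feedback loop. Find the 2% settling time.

T_s ≈ 0.0352 s

Closed-loop transfer function: T(s) = K_p·P(s)/(1 + K_p·P(s)) = 112/(s + 1.7 + 112) = 112/(s + 113.7).
Time constant τ = 1/113.7 = 0.008795 s, so the 2% settling time is about 4τ = 0.0352 s.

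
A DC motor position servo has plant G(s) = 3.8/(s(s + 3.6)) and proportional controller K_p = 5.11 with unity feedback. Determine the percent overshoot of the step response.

24.5%

Closed-loop characteristic equation: s² + 3.6s + 19.42 = 0, so ω_n = 4.407 rad/s and ζ = 3.6/(2·4.407) = 0.4085.
%OS = 100·exp(−πζ/√(1−ζ²)) = 100·exp(−π·0.4085/√0.8331) = 24.5%.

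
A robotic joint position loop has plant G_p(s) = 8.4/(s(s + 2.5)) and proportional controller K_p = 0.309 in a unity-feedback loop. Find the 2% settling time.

The closed-loop denominator s² + 2.5s + 2.596 gives ω_n = √2.596 = 1.611 and ζ = 2.5/(2ω_n) = 0.7759.
2% settling time T_s ≈ 4/(ζω_n) = 4/1.25 = 3.2 s.

T_s ≈ 3.2 s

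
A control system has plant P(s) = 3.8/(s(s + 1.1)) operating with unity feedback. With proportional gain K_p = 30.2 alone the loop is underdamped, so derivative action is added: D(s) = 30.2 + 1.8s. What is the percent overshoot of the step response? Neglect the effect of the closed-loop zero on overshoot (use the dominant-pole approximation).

Forward path: (30.2 + 1.8s)·3.8/(s(s+1.1)). The closed-loop characteristic equation is s² + (1.1 + 3.8·1.8)s + 3.8·30.2 = 0.
That is s² + 7.94s + 114.8 = 0, so ω_n = 10.71 rad/s and ζ = 7.94/(2·10.71) = 0.3706.
%OS = 100·exp(−πζ/√(1−ζ²)) = 28.6%.

28.6%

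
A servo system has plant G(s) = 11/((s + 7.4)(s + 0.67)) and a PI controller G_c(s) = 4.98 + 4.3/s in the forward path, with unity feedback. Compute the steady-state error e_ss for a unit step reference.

0

The open loop G_c(s)G(s) has a pole at the origin (type 1), so the static position error constant is infinite and e_ss = 1/(1+∞) = 0.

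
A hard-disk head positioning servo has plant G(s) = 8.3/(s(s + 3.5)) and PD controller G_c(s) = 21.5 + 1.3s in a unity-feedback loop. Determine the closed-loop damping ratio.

Forward path: (21.5 + 1.3s)·8.3/(s(s+3.5)). The closed-loop characteristic equation is s² + (3.5 + 8.3·1.3)s + 8.3·21.5 = 0.
That is s² + 14.29s + 178.5 = 0, so ω_n = 13.36 rad/s and ζ = 14.29/(2·13.36) = 0.5349.

ζ = 0.535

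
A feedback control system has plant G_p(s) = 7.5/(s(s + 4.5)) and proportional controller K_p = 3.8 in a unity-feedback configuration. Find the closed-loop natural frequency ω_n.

1 + K_p·G_p(s) = 0 gives s² + 4.5s + 28.5 = 0.
So ω_n² = 28.5 ⇒ ω_n = 5.339 rad/s, and ζ = 4.5/(2ω_n) = 0.421.

ω_n = 5.34 rad/s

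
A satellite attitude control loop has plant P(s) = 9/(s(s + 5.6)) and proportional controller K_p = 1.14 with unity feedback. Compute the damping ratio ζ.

1 + K_p·P(s) = 0 gives s² + 5.6s + 10.26 = 0.
So ω_n² = 10.26 ⇒ ω_n = 3.203 rad/s, and ζ = 5.6/(2ω_n) = 0.874.

ζ = 0.874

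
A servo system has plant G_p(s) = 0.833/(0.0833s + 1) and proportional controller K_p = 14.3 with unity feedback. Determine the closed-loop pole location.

Closed loop: T(s) = K_p·G_p/(1+K_p·G_p) = 11.91/(0.0833s + 1 + 11.91), with pole at s = −(1 + 11.91)/0.0833 = −155.

s = -155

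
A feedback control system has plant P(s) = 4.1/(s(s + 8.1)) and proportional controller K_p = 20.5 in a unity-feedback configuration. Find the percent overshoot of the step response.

21.3%

From 1 + K_pP(s) = 0: s² + 8.1s + 84.05 = 0 ⇒ ω_n = 9.168, ζ = 0.4418.
%OS = 100·exp(−πζ/√(1−ζ²)) = 100·exp(−π·0.4418/√0.8048) = 21.3%.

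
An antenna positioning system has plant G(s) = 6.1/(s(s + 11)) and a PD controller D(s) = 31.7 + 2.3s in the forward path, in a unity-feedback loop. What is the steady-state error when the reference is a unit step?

The open loop D(s)G(s) has a pole at the origin (type 1), so the static position error constant is infinite and e_ss = 1/(1+∞) = 0.

0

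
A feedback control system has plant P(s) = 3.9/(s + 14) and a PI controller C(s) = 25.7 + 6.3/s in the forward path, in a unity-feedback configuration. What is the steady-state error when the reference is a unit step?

0

The open loop C(s)P(s) has a pole at the origin (type 1), so the static position error constant is infinite and e_ss = 1/(1+∞) = 0.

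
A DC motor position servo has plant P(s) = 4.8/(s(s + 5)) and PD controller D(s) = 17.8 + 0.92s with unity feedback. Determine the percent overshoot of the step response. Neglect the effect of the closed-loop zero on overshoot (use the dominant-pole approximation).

Forward path: (17.8 + 0.92s)·4.8/(s(s+5)). The closed-loop characteristic equation is s² + (5 + 4.8·0.92)s + 4.8·17.8 = 0.
That is s² + 9.416s + 85.44 = 0, so ω_n = 9.243 rad/s and ζ = 9.416/(2·9.243) = 0.5093.
%OS = 100·exp(−πζ/√(1−ζ²)) = 15.6%.

15.6%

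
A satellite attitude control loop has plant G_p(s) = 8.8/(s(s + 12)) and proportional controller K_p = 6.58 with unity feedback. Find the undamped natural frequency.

1 + K_p·G_p(s) = 0 gives s² + 12s + 57.9 = 0.
Matching s² + 2ζω_n s + ω_n²: ω_n = √57.9 = 7.609 rad/s and 2ζω_n = 12, so ζ = 12/(2·7.609) = 0.788.

ω_n = 7.61 rad/s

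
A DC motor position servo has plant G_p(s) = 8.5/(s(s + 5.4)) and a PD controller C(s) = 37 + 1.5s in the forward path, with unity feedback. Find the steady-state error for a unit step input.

0

The open loop C(s)G_p(s) has a pole at the origin (type 1), so the static position error constant is infinite and e_ss = 1/(1+∞) = 0.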